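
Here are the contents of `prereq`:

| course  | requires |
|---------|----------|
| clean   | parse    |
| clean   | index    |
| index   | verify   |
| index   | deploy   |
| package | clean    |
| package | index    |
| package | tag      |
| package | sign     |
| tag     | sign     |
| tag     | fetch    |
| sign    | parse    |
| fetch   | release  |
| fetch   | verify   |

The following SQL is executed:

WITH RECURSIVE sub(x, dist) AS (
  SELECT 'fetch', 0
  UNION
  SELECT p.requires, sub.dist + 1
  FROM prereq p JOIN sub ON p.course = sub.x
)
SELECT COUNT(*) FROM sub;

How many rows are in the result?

3

Base: (fetch, dist=0).
Iteration 1: edges from {fetch} -> (release, dist=1), (verify, dist=1).
Iteration 2: no outgoing edges from {release,verify}; recursion stops.
Total rows emitted: 3.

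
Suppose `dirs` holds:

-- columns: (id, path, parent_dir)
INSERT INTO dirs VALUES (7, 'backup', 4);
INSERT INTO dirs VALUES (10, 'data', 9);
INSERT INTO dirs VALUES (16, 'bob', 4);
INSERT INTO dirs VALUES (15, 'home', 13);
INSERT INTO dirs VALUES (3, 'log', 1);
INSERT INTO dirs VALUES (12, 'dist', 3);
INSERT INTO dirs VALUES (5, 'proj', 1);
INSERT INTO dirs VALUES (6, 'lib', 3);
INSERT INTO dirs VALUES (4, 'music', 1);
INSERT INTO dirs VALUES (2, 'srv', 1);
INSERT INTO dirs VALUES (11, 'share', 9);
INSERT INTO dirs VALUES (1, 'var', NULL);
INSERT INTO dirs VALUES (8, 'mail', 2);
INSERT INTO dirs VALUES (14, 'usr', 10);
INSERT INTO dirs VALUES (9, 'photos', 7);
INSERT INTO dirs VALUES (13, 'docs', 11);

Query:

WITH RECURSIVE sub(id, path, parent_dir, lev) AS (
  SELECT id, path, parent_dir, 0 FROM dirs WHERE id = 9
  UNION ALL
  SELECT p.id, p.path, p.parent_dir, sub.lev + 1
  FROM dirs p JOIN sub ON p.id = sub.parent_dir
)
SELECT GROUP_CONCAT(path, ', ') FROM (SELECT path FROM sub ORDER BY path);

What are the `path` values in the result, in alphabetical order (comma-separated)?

Base: id=9 (photos), parent_dir=7, lev 0.
Iteration 1: join on id=7 -> backup (id 7, parent_dir=4, lev 1).
Iteration 2: join on id=4 -> music (id 4, parent_dir=1, lev 2).
Iteration 3: join on id=1 -> var (id 1, parent_dir=NULL, lev 3).
Iteration 4: parent_dir is NULL; no match; recursion stops.

backup, music, photos, var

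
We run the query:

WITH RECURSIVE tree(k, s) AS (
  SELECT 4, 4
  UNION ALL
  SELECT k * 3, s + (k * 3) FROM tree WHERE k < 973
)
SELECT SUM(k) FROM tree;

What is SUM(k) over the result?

Base: k=4, s=4.
Iteration 1: 4 < 973 holds -> k = 4 * 3 = 12, s = 4 + 12 = 16.
Iteration 2: 12 < 973 holds -> k = 12 * 3 = 36, s = 16 + 36 = 52.
Iteration 3: 36 < 973 holds -> k = 36 * 3 = 108, s = 52 + 108 = 160.
Iteration 4: 108 < 973 holds -> k = 108 * 3 = 324, s = 160 + 324 = 484.
Iteration 5: 324 < 973 holds -> k = 324 * 3 = 972, s = 484 + 972 = 1456.
Iteration 6: 972 < 973 holds -> k = 972 * 3 = 2916, s = 1456 + 2916 = 4372.
Iteration 7: 2916 < 973 fails; recursion stops.
SUM(k) = 4 + 12 + 36 + 108 + 324 + 972 + 2916 = 4372.

4372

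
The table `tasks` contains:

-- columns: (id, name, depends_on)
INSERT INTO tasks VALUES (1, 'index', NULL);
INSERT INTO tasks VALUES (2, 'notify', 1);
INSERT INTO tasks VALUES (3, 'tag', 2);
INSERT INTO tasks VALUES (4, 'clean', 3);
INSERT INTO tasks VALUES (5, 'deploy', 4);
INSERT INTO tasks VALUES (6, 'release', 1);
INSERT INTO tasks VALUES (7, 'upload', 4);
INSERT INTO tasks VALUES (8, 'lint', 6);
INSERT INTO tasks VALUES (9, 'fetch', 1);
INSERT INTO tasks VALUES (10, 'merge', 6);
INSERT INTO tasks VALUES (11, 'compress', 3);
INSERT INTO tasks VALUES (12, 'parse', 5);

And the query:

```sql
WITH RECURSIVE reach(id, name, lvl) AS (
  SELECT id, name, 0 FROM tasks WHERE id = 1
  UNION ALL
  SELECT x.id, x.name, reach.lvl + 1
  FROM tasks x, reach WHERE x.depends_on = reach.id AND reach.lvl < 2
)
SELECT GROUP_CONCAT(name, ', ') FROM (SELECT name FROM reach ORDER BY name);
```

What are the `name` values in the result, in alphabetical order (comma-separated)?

Base: id=1 (index) at lvl 0.
Iteration 1: rows with depends_on in {1} -> notify (id 2, lvl 1), release (id 6, lvl 1), fetch (id 9, lvl 1).
Iteration 2: rows with depends_on in {2,6,9} -> tag (id 3, lvl 2), lint (id 8, lvl 2), merge (id 10, lvl 2).
Iteration 3: lvl < 2 fails for all current rows; recursion stops.

fetch, index, lint, merge, notify, release, tag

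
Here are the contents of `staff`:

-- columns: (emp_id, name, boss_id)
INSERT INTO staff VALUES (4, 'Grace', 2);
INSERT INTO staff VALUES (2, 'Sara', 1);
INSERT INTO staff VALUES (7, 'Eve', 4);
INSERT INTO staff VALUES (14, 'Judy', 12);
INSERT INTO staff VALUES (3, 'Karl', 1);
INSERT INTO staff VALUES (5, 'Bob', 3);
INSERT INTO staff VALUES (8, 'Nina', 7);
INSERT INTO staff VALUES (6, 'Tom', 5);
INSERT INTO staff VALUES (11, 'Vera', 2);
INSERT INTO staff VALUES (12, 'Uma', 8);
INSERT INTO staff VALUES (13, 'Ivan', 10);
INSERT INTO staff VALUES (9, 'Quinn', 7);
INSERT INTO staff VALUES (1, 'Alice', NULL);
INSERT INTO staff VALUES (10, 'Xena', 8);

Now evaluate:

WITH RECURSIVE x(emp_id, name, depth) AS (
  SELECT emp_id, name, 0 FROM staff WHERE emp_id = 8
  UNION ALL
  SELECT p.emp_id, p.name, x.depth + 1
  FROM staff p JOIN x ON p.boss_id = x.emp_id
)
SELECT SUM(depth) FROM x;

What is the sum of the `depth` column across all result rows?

Base: emp_id=8 (Nina) at depth 0.
Iteration 1: rows with boss_id in {8} -> Xena (id 10, depth 1), Uma (id 12, depth 1).
Iteration 2: rows with boss_id in {10,12} -> Ivan (id 13, depth 2), Judy (id 14, depth 2).
Iteration 3: no rows with boss_id in {13,14}; recursion stops.
SUM(depth) = 0 + 1 + 1 + 2 + 2 = 6.

6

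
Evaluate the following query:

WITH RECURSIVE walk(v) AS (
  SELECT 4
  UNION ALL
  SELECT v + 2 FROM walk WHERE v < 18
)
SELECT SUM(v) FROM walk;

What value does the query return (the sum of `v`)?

Base: v=4.
Iteration 1: 4 < 18 holds -> v = 4 + 2 = 6.
Iteration 2: 6 < 18 holds -> v = 6 + 2 = 8.
Iteration 3: 8 < 18 holds -> v = 8 + 2 = 10.
Iteration 4: 10 < 18 holds -> v = 10 + 2 = 12.
Iteration 5: 12 < 18 holds -> v = 12 + 2 = 14.
Iteration 6: 14 < 18 holds -> v = 14 + 2 = 16.
Iteration 7: 16 < 18 holds -> v = 16 + 2 = 18.
Iteration 8: 18 < 18 fails; recursion stops.
SUM(v) = 4 + 6 + 8 + 10 + 12 + 14 + 16 + 18 = 88.

88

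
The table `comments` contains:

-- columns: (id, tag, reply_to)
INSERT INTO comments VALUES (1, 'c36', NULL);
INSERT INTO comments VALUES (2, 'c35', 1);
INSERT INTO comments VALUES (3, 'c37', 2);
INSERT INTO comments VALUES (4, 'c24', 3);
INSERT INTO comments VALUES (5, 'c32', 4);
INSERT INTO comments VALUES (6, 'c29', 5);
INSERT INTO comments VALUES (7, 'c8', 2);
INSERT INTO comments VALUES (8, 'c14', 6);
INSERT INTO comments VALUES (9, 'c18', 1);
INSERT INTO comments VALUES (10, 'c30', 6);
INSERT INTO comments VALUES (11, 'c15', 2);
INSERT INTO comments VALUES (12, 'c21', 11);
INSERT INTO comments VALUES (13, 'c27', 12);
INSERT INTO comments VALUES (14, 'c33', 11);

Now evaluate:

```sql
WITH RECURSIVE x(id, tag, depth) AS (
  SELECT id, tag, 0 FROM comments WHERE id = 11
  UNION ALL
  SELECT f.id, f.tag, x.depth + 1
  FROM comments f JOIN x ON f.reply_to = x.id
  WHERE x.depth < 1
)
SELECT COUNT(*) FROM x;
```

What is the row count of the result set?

3

Base: id=11 (c15) at depth 0.
Iteration 1: rows with reply_to in {11} -> c21 (id 12, depth 1), c33 (id 14, depth 1).
Iteration 2: depth < 1 fails for all current rows; recursion stops.
Total rows emitted: 3.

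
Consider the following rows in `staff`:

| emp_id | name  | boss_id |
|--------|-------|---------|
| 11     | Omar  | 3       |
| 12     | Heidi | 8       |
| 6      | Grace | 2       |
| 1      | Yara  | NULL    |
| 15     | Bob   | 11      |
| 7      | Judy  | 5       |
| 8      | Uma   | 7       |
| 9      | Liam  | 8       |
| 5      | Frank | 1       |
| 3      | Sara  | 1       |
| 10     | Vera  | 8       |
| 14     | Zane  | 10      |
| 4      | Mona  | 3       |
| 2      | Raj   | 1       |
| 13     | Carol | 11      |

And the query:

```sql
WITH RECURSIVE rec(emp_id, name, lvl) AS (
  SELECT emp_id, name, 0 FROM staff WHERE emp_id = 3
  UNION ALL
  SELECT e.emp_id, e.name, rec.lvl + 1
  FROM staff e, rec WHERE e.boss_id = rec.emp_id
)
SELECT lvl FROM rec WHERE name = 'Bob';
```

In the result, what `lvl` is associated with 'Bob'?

Base: emp_id=3 (Sara) at lvl 0.
Iteration 1: rows with boss_id in {3} -> Mona (id 4, lvl 1), Omar (id 11, lvl 1).
Iteration 2: rows with boss_id in {4,11} -> Carol (id 13, lvl 2), Bob (id 15, lvl 2).
Iteration 3: no rows with boss_id in {13,15}; recursion stops.

2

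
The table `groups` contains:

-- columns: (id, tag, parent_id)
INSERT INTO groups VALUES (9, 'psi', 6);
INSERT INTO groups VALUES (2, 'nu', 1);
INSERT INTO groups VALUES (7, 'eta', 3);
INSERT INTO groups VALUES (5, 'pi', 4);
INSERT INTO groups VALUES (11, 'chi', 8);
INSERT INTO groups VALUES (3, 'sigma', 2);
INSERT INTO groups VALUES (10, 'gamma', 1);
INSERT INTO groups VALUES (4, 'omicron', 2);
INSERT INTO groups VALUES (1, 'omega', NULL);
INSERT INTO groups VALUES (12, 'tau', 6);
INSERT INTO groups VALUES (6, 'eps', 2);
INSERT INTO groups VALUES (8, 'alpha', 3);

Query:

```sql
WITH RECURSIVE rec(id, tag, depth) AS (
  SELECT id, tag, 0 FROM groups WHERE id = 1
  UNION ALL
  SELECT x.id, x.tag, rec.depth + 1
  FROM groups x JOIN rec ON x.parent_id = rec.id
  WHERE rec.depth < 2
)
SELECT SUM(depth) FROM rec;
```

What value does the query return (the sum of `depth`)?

Base: id=1 (omega) at depth 0.
Iteration 1: rows with parent_id in {1} -> nu (id 2, depth 1), gamma (id 10, depth 1).
Iteration 2: rows with parent_id in {2,10} -> sigma (id 3, depth 2), omicron (id 4, depth 2), eps (id 6, depth 2).
Iteration 3: depth < 2 fails for all current rows; recursion stops.
SUM(depth) = 0 + 1 + 1 + 2 + 2 + 2 = 8.

8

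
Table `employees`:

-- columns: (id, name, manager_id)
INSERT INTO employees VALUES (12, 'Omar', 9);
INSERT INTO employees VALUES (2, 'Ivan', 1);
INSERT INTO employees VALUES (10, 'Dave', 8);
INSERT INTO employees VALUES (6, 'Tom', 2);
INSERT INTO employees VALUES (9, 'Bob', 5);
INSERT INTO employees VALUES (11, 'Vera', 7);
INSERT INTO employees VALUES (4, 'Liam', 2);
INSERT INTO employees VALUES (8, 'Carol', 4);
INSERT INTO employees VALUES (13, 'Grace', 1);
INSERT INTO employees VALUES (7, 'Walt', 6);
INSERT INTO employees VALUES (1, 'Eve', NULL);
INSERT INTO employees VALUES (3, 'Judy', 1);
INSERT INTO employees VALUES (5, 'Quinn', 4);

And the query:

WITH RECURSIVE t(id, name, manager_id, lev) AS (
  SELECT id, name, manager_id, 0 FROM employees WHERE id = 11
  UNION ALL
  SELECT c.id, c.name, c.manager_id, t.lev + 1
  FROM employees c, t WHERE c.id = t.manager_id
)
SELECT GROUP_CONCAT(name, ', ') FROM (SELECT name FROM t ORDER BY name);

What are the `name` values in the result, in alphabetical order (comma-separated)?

Eve, Ivan, Tom, Vera, Walt

Base: id=11 (Vera), manager_id=7, lev 0.
Iteration 1: join on id=7 -> Walt (id 7, manager_id=6, lev 1).
Iteration 2: join on id=6 -> Tom (id 6, manager_id=2, lev 2).
Iteration 3: join on id=2 -> Ivan (id 2, manager_id=1, lev 3).
Iteration 4: join on id=1 -> Eve (id 1, manager_id=NULL, lev 4).
Iteration 5: manager_id is NULL; no match; recursion stops.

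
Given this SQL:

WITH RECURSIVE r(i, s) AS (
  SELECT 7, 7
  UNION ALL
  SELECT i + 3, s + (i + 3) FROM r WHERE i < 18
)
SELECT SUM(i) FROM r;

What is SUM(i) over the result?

65

Base: i=7, s=7.
Iteration 1: 7 < 18 holds -> i = 7 + 3 = 10, s = 7 + 10 = 17.
Iteration 2: 10 < 18 holds -> i = 10 + 3 = 13, s = 17 + 13 = 30.
Iteration 3: 13 < 18 holds -> i = 13 + 3 = 16, s = 30 + 16 = 46.
Iteration 4: 16 < 18 holds -> i = 16 + 3 = 19, s = 46 + 19 = 65.
Iteration 5: 19 < 18 fails; recursion stops.
SUM(i) = 7 + 10 + 13 + 16 + 19 = 65.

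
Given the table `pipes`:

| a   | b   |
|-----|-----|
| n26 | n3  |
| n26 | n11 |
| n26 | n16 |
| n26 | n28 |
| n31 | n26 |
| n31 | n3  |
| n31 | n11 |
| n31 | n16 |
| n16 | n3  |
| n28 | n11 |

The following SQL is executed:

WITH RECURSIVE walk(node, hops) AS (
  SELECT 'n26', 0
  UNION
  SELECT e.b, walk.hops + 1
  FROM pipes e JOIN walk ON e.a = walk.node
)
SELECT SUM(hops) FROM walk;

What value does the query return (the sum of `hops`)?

Base: (n26, hops=0).
Iteration 1: edges from {n26} -> (n11, hops=1), (n16, hops=1), (n28, hops=1), (n3, hops=1).
Iteration 2: edges from {n11,n16,n28,n3} -> (n11, hops=2), (n3, hops=2).
Iteration 3: no outgoing edges from {n11,n3}; recursion stops.
SUM(hops) = 0 + 1 + 1 + 1 + 1 + 2 + 2 = 8.

8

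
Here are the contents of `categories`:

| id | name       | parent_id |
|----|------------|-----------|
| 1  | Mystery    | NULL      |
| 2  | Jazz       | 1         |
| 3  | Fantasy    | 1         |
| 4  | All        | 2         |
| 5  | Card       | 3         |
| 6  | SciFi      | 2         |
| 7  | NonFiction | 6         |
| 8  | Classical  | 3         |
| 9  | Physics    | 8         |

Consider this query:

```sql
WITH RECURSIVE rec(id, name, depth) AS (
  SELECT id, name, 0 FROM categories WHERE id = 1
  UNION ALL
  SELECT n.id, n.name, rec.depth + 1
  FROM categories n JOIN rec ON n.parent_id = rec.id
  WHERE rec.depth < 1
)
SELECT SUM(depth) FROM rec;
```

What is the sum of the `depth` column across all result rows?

2

Base: id=1 (Mystery) at depth 0.
Iteration 1: rows with parent_id in {1} -> Jazz (id 2, depth 1), Fantasy (id 3, depth 1).
Iteration 2: depth < 1 fails for all current rows; recursion stops.
SUM(depth) = 0 + 1 + 1 = 2.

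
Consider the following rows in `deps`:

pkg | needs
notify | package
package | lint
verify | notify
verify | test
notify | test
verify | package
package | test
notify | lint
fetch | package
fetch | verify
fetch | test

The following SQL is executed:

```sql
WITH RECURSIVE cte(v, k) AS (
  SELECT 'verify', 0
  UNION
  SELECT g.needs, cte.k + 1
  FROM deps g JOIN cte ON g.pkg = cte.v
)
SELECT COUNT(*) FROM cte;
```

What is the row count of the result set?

9

Base: (verify, k=0).
Iteration 1: edges from {verify} -> (notify, k=1), (package, k=1), (test, k=1).
Iteration 2: edges from {notify,package,test} -> (lint, k=2), (package, k=2), (test, k=2). [UNION drops 2 duplicate row(s)]
Iteration 3: edges from {lint,package,test} -> (lint, k=3), (test, k=3).
Iteration 4: no outgoing edges from {lint,test}; recursion stops.
Total rows emitted: 9.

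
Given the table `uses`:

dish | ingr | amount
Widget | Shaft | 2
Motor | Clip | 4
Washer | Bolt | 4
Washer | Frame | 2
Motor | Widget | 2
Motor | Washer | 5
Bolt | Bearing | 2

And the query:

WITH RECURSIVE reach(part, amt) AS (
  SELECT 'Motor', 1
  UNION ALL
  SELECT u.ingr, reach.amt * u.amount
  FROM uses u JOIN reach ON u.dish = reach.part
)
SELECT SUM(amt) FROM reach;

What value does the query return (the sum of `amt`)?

86

Base: (Motor, amt=1).
Iteration 1: components of {Motor} -> Clip = 1*4 = 4, Washer = 1*5 = 5, Widget = 1*2 = 2.
Iteration 2: components of {Clip,Washer,Widget} -> Bolt = 5*4 = 20, Frame = 5*2 = 10, Shaft = 2*2 = 4.
Iteration 3: components of {Bolt,Frame,Shaft} -> Bearing = 20*2 = 40.
Iteration 4: no further components; recursion stops.
SUM(amt) = 1 + 2 + 5 + 4 + 4 + 20 + 10 + 40 = 86.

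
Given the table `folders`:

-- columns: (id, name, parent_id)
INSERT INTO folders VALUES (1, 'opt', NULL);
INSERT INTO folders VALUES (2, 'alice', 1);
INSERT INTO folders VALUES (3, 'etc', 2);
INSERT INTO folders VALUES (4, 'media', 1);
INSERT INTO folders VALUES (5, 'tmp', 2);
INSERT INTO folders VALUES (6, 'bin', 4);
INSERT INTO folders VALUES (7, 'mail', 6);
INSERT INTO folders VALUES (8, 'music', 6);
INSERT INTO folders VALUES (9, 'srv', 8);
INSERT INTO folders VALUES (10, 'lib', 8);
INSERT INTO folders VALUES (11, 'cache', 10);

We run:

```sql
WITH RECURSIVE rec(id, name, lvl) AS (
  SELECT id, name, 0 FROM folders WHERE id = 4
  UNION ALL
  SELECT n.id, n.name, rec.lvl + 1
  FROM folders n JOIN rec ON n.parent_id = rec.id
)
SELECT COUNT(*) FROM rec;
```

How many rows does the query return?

7

Base: id=4 (media) at lvl 0.
Iteration 1: rows with parent_id in {4} -> bin (id 6, lvl 1).
Iteration 2: rows with parent_id in {6} -> mail (id 7, lvl 2), music (id 8, lvl 2).
Iteration 3: rows with parent_id in {7,8} -> srv (id 9, lvl 3), lib (id 10, lvl 3).
Iteration 4: rows with parent_id in {9,10} -> cache (id 11, lvl 4).
Iteration 5: no rows with parent_id in {11}; recursion stops.
Total rows emitted: 7.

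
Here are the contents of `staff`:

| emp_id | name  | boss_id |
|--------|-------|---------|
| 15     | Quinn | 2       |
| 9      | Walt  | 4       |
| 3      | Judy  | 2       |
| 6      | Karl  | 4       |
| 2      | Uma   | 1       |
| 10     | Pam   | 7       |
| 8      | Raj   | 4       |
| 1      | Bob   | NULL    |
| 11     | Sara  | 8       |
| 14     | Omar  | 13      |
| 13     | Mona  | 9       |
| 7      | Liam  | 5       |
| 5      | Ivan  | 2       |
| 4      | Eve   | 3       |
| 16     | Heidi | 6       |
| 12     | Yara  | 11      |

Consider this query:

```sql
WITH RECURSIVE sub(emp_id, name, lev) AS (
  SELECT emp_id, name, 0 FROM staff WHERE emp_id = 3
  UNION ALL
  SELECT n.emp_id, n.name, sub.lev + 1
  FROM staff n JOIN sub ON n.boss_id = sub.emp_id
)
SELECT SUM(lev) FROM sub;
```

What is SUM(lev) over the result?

Base: emp_id=3 (Judy) at lev 0.
Iteration 1: rows with boss_id in {3} -> Eve (id 4, lev 1).
Iteration 2: rows with boss_id in {4} -> Karl (id 6, lev 2), Raj (id 8, lev 2), Walt (id 9, lev 2).
Iteration 3: rows with boss_id in {6,8,9} -> Sara (id 11, lev 3), Mona (id 13, lev 3), Heidi (id 16, lev 3).
Iteration 4: rows with boss_id in {11,13,16} -> Yara (id 12, lev 4), Omar (id 14, lev 4).
Iteration 5: no rows with boss_id in {12,14}; recursion stops.
SUM(lev) = 0 + 1 + 2 + 2 + 2 + 3 + 3 + 3 + 4 + 4 = 24.

24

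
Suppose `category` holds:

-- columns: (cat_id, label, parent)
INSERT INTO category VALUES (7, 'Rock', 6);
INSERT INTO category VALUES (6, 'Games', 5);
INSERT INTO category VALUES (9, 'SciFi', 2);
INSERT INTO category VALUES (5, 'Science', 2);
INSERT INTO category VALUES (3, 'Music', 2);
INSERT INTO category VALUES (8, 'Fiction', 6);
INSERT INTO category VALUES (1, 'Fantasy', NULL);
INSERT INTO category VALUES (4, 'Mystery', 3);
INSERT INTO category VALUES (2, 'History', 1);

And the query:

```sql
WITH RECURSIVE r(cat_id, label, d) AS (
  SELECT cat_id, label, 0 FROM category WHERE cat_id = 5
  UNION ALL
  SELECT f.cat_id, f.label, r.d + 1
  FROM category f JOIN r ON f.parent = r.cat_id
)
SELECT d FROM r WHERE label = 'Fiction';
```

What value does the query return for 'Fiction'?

2

Base: cat_id=5 (Science) at d 0.
Iteration 1: rows with parent in {5} -> Games (id 6, d 1).
Iteration 2: rows with parent in {6} -> Rock (id 7, d 2), Fiction (id 8, d 2).
Iteration 3: no rows with parent in {7,8}; recursion stops.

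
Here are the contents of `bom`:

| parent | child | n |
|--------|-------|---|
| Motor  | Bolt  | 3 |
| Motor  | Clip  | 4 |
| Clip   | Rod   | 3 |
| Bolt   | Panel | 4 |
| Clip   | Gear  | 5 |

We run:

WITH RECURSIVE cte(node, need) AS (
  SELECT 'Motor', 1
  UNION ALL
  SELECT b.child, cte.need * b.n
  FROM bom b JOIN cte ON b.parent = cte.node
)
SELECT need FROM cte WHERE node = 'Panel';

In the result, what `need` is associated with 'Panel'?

Base: (Motor, need=1).
Iteration 1: components of {Motor} -> Bolt = 1*3 = 3, Clip = 1*4 = 4.
Iteration 2: components of {Bolt,Clip} -> Gear = 4*5 = 20, Panel = 3*4 = 12, Rod = 4*3 = 12.
Iteration 3: no further components; recursion stops.

12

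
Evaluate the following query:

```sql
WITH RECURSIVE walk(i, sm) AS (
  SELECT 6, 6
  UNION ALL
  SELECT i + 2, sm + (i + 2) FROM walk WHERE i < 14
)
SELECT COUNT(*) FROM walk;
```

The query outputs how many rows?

5

Base: i=6, sm=6.
Iteration 1: 6 < 14 holds -> i = 6 + 2 = 8, sm = 6 + 8 = 14.
Iteration 2: 8 < 14 holds -> i = 8 + 2 = 10, sm = 14 + 10 = 24.
Iteration 3: 10 < 14 holds -> i = 10 + 2 = 12, sm = 24 + 12 = 36.
Iteration 4: 12 < 14 holds -> i = 12 + 2 = 14, sm = 36 + 14 = 50.
Iteration 5: 14 < 14 fails; recursion stops.
Total rows emitted: 5.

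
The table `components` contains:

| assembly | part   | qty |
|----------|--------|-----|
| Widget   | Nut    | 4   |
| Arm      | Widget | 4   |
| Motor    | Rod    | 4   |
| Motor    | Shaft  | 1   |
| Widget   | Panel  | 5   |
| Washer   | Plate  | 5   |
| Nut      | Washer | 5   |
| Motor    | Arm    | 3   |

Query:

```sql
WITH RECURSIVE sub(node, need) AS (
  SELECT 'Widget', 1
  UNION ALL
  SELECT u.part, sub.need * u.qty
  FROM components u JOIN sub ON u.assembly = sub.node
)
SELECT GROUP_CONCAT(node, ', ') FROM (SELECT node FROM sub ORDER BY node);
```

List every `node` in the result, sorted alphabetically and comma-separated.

Base: (Widget, need=1).
Iteration 1: components of {Widget} -> Nut = 1*4 = 4, Panel = 1*5 = 5.
Iteration 2: components of {Nut,Panel} -> Washer = 4*5 = 20.
Iteration 3: components of {Washer} -> Plate = 20*5 = 100.
Iteration 4: no further components; recursion stops.

Nut, Panel, Plate, Washer, Widget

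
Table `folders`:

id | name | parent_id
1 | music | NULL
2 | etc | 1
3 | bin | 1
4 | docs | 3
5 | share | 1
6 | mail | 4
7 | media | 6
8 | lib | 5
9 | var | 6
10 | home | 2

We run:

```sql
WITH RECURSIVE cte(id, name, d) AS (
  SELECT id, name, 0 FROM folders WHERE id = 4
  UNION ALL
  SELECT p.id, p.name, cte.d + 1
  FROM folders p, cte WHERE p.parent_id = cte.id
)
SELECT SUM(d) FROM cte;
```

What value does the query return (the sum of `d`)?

Base: id=4 (docs) at d 0.
Iteration 1: rows with parent_id in {4} -> mail (id 6, d 1).
Iteration 2: rows with parent_id in {6} -> media (id 7, d 2), var (id 9, d 2).
Iteration 3: no rows with parent_id in {7,9}; recursion stops.
SUM(d) = 0 + 1 + 2 + 2 = 5.

5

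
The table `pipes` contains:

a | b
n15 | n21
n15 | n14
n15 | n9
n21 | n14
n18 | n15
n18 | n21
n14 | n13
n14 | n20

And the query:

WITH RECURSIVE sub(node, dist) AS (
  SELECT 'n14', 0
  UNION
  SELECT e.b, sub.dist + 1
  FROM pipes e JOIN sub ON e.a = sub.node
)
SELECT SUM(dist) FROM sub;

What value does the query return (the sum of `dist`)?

2

Base: (n14, dist=0).
Iteration 1: edges from {n14} -> (n13, dist=1), (n20, dist=1).
Iteration 2: no outgoing edges from {n13,n20}; recursion stops.
SUM(dist) = 0 + 1 + 1 = 2.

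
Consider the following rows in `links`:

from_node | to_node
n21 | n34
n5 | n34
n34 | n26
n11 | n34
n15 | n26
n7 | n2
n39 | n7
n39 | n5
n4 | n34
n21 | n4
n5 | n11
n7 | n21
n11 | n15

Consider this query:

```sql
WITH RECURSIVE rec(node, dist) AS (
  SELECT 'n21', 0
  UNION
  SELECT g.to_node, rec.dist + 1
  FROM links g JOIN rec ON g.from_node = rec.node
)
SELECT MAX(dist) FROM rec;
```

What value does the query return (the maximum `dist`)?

Base: (n21, dist=0).
Iteration 1: edges from {n21} -> (n34, dist=1), (n4, dist=1).
Iteration 2: edges from {n34,n4} -> (n26, dist=2), (n34, dist=2).
Iteration 3: edges from {n26,n34} -> (n26, dist=3).
Iteration 4: no outgoing edges from {n26}; recursion stops.
dist values: 0, 1, 1, 2, 2, 3; the maximum is 3.

3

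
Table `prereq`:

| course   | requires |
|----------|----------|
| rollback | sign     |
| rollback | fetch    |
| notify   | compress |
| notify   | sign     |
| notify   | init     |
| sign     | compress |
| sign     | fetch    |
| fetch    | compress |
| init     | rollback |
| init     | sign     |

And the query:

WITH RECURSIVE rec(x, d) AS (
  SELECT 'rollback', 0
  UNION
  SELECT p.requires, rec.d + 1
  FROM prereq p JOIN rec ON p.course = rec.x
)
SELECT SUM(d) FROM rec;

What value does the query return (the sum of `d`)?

9

Base: (rollback, d=0).
Iteration 1: edges from {rollback} -> (fetch, d=1), (sign, d=1).
Iteration 2: edges from {fetch,sign} -> (compress, d=2), (fetch, d=2). [UNION drops 1 duplicate row(s)]
Iteration 3: edges from {compress,fetch} -> (compress, d=3).
Iteration 4: no outgoing edges from {compress}; recursion stops.
SUM(d) = 0 + 1 + 1 + 2 + 2 + 3 = 9.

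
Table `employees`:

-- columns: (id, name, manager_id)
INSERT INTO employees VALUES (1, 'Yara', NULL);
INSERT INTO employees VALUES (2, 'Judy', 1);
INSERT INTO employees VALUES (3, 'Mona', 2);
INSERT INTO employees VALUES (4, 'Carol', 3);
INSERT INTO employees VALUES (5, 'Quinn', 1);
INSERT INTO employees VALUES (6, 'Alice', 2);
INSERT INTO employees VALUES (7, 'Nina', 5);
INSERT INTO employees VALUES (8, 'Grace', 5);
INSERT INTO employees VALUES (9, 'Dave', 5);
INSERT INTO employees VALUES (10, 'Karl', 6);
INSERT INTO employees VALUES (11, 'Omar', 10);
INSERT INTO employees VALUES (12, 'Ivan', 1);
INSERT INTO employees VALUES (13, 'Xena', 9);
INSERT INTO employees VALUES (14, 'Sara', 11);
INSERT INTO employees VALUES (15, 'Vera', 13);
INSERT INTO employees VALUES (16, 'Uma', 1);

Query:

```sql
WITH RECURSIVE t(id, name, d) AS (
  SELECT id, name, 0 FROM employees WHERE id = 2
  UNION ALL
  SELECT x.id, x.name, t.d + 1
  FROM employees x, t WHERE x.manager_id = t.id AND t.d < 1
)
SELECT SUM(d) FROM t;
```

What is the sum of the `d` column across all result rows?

2

Base: id=2 (Judy) at d 0.
Iteration 1: rows with manager_id in {2} -> Mona (id 3, d 1), Alice (id 6, d 1).
Iteration 2: d < 1 fails for all current rows; recursion stops.
SUM(d) = 0 + 1 + 1 = 2.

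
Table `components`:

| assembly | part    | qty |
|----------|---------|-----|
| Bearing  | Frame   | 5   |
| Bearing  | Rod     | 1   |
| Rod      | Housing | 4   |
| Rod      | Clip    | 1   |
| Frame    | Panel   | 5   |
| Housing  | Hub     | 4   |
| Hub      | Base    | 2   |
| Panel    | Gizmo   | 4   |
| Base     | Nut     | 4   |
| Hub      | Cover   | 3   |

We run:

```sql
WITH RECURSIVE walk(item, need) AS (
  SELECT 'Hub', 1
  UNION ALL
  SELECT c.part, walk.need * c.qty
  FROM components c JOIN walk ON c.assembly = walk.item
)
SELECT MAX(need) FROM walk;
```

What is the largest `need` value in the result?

Base: (Hub, need=1).
Iteration 1: components of {Hub} -> Base = 1*2 = 2, Cover = 1*3 = 3.
Iteration 2: components of {Base,Cover} -> Nut = 2*4 = 8.
Iteration 3: no further components; recursion stops.
need values: 1, 2, 3, 8; the maximum is 8.

8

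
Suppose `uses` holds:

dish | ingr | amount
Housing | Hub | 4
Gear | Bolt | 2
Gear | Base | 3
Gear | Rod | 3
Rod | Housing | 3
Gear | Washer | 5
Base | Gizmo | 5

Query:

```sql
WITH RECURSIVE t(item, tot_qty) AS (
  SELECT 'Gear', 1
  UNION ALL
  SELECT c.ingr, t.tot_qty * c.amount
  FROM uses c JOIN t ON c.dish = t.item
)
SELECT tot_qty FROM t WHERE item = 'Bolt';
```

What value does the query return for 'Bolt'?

2

Base: (Gear, tot_qty=1).
Iteration 1: components of {Gear} -> Base = 1*3 = 3, Bolt = 1*2 = 2, Rod = 1*3 = 3, Washer = 1*5 = 5.
Iteration 2: components of {Base,Bolt,Rod,Washer} -> Gizmo = 3*5 = 15, Housing = 3*3 = 9.
Iteration 3: components of {Gizmo,Housing} -> Hub = 9*4 = 36.
Iteration 4: no further components; recursion stops.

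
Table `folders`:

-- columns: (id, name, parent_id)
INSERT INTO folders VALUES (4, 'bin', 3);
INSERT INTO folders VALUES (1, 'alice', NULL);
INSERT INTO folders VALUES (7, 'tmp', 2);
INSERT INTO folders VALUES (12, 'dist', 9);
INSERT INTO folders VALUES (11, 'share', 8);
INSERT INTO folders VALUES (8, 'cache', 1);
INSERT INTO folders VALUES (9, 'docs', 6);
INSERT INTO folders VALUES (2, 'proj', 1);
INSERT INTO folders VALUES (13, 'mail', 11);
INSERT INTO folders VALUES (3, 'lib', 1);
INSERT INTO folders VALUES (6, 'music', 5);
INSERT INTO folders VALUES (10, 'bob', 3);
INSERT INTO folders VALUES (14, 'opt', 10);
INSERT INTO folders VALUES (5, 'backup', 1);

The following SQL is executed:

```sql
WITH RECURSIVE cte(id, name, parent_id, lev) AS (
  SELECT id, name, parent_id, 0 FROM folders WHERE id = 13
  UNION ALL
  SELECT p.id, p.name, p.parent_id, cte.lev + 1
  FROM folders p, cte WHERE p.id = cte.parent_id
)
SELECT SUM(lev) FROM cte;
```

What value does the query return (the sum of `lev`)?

6

Base: id=13 (mail), parent_id=11, lev 0.
Iteration 1: join on id=11 -> share (id 11, parent_id=8, lev 1).
Iteration 2: join on id=8 -> cache (id 8, parent_id=1, lev 2).
Iteration 3: join on id=1 -> alice (id 1, parent_id=NULL, lev 3).
Iteration 4: parent_id is NULL; no match; recursion stops.
SUM(lev) = 0 + 1 + 2 + 3 = 6.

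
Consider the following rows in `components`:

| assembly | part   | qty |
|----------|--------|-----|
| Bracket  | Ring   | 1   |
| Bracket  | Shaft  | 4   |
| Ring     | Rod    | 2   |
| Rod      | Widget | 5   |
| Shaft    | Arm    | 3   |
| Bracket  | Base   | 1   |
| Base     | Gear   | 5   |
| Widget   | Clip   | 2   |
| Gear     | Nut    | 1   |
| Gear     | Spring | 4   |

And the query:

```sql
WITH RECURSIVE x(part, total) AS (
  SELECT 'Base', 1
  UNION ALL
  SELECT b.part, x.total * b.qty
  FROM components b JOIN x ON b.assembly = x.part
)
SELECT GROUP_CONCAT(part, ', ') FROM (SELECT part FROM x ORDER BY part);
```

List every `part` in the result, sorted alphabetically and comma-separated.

Base: (Base, total=1).
Iteration 1: components of {Base} -> Gear = 1*5 = 5.
Iteration 2: components of {Gear} -> Nut = 5*1 = 5, Spring = 5*4 = 20.
Iteration 3: no further components; recursion stops.

Base, Gear, Nut, Spring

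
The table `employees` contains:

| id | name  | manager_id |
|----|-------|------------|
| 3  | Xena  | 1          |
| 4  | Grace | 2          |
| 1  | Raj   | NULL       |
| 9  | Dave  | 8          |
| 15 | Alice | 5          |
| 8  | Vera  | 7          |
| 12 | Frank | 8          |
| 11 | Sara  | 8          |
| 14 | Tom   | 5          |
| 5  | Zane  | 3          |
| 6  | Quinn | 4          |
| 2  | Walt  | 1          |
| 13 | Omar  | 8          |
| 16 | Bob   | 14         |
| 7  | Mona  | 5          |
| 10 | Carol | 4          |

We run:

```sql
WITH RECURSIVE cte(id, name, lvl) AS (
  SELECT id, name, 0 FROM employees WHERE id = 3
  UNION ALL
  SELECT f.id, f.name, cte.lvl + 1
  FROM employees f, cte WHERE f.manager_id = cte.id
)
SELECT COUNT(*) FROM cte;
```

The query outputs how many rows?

11

Base: id=3 (Xena) at lvl 0.
Iteration 1: rows with manager_id in {3} -> Zane (id 5, lvl 1).
Iteration 2: rows with manager_id in {5} -> Mona (id 7, lvl 2), Tom (id 14, lvl 2), Alice (id 15, lvl 2).
Iteration 3: rows with manager_id in {7,14,15} -> Vera (id 8, lvl 3), Bob (id 16, lvl 3).
Iteration 4: rows with manager_id in {8,16} -> Dave (id 9, lvl 4), Sara (id 11, lvl 4), Frank (id 12, lvl 4), Omar (id 13, lvl 4).
Iteration 5: no rows with manager_id in {9,11,12,13}; recursion stops.
Total rows emitted: 11.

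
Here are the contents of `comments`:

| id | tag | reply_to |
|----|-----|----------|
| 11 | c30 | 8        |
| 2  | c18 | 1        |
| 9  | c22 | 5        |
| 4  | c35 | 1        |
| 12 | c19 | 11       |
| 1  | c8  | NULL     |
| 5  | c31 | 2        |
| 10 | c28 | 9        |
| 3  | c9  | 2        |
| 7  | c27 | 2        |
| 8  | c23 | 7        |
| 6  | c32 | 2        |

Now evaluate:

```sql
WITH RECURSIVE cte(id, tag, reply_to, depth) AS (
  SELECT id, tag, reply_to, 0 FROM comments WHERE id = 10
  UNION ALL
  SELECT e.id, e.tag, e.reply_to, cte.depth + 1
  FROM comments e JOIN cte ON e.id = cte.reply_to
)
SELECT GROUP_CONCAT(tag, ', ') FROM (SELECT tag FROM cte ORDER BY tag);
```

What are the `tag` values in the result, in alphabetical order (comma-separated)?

Base: id=10 (c28), reply_to=9, depth 0.
Iteration 1: join on id=9 -> c22 (id 9, reply_to=5, depth 1).
Iteration 2: join on id=5 -> c31 (id 5, reply_to=2, depth 2).
Iteration 3: join on id=2 -> c18 (id 2, reply_to=1, depth 3).
Iteration 4: join on id=1 -> c8 (id 1, reply_to=NULL, depth 4).
Iteration 5: reply_to is NULL; no match; recursion stops.

c18, c22, c28, c31, c8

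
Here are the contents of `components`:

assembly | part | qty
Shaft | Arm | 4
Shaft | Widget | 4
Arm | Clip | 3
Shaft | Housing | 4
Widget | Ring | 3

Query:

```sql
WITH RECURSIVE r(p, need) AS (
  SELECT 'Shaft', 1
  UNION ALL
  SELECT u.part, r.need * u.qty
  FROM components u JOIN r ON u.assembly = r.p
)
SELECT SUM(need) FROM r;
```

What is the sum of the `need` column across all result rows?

37

Base: (Shaft, need=1).
Iteration 1: components of {Shaft} -> Arm = 1*4 = 4, Housing = 1*4 = 4, Widget = 1*4 = 4.
Iteration 2: components of {Arm,Housing,Widget} -> Clip = 4*3 = 12, Ring = 4*3 = 12.
Iteration 3: no further components; recursion stops.
SUM(need) = 1 + 4 + 4 + 4 + 12 + 12 = 37.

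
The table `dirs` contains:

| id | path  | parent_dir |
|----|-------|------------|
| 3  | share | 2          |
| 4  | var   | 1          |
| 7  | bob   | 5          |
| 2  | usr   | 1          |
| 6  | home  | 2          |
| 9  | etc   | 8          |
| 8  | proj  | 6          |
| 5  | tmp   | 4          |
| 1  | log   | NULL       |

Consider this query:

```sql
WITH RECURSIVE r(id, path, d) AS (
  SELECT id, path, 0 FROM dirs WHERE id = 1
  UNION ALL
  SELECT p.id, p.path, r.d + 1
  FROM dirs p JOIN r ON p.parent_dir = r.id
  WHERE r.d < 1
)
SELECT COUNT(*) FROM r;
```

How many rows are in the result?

3

Base: id=1 (log) at d 0.
Iteration 1: rows with parent_dir in {1} -> usr (id 2, d 1), var (id 4, d 1).
Iteration 2: d < 1 fails for all current rows; recursion stops.
Total rows emitted: 3.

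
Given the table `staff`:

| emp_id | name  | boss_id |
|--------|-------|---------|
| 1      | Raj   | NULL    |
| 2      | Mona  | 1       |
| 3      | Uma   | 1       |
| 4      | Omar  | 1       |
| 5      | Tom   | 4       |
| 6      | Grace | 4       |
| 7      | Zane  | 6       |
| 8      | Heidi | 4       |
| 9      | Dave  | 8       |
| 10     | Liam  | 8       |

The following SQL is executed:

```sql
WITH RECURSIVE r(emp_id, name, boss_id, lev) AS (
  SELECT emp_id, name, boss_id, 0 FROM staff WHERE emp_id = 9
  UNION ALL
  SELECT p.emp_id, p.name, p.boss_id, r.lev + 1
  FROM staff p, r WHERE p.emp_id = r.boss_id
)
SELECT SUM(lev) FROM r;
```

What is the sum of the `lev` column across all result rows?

6

Base: emp_id=9 (Dave), boss_id=8, lev 0.
Iteration 1: join on emp_id=8 -> Heidi (id 8, boss_id=4, lev 1).
Iteration 2: join on emp_id=4 -> Omar (id 4, boss_id=1, lev 2).
Iteration 3: join on emp_id=1 -> Raj (id 1, boss_id=NULL, lev 3).
Iteration 4: boss_id is NULL; no match; recursion stops.
SUM(lev) = 0 + 1 + 2 + 3 = 6.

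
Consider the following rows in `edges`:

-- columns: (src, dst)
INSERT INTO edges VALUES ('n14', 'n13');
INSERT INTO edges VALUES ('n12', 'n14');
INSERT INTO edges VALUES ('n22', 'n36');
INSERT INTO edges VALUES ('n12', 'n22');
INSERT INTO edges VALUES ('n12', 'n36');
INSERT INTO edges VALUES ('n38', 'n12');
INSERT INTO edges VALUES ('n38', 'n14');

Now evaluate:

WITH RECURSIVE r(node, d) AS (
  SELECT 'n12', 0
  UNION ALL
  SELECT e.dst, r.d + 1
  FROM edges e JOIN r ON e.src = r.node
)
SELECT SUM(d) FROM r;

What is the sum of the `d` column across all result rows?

Base: (n12, d=0).
Iteration 1: edges from {n12} -> (n14, d=1), (n22, d=1), (n36, d=1).
Iteration 2: edges from {n14,n22,n36} -> (n13, d=2), (n36, d=2).
Iteration 3: no outgoing edges from {n13,n36}; recursion stops.
SUM(d) = 0 + 1 + 1 + 1 + 2 + 2 = 7.

7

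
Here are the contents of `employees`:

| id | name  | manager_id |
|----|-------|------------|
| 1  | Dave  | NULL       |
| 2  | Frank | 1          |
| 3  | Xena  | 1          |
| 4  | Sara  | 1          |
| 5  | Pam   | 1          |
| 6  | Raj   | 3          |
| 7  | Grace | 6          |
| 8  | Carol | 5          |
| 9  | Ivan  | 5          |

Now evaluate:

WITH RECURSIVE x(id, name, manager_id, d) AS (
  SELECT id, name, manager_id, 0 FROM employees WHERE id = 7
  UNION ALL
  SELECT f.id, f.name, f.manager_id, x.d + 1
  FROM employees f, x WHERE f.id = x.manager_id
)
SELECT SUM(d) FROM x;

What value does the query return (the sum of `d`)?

6

Base: id=7 (Grace), manager_id=6, d 0.
Iteration 1: join on id=6 -> Raj (id 6, manager_id=3, d 1).
Iteration 2: join on id=3 -> Xena (id 3, manager_id=1, d 2).
Iteration 3: join on id=1 -> Dave (id 1, manager_id=NULL, d 3).
Iteration 4: manager_id is NULL; no match; recursion stops.
SUM(d) = 0 + 1 + 2 + 3 = 6.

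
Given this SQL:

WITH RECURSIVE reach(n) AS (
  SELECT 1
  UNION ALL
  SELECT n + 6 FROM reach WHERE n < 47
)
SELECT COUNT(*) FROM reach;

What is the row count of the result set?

9

Base: n=1.
Iteration 1: 1 < 47 holds -> n = 1 + 6 = 7.
Iteration 2: 7 < 47 holds -> n = 7 + 6 = 13.
Iteration 3: 13 < 47 holds -> n = 13 + 6 = 19.
Iteration 4: 19 < 47 holds -> n = 19 + 6 = 25.
Iteration 5: 25 < 47 holds -> n = 25 + 6 = 31.
Iteration 6: 31 < 47 holds -> n = 31 + 6 = 37.
Iteration 7: 37 < 47 holds -> n = 37 + 6 = 43.
Iteration 8: 43 < 47 holds -> n = 43 + 6 = 49.
Iteration 9: 49 < 47 fails; recursion stops.
Total rows emitted: 9.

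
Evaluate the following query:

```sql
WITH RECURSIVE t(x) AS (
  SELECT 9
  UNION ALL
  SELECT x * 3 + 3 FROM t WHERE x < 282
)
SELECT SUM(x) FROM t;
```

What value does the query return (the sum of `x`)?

Base: x=9.
Iteration 1: 9 < 282 holds -> x = 9 * 3 + 3 = 30.
Iteration 2: 30 < 282 holds -> x = 30 * 3 + 3 = 93.
Iteration 3: 93 < 282 holds -> x = 93 * 3 + 3 = 282.
Iteration 4: 282 < 282 fails; recursion stops.
SUM(x) = 9 + 30 + 93 + 282 = 414.

414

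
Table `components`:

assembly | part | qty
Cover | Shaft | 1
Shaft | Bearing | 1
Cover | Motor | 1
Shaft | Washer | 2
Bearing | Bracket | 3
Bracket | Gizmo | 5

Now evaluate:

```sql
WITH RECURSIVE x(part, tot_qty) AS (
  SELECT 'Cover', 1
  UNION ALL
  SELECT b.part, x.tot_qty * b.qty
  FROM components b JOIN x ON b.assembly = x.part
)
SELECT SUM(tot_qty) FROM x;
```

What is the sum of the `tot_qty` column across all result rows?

24

Base: (Cover, tot_qty=1).
Iteration 1: components of {Cover} -> Motor = 1*1 = 1, Shaft = 1*1 = 1.
Iteration 2: components of {Motor,Shaft} -> Bearing = 1*1 = 1, Washer = 1*2 = 2.
Iteration 3: components of {Bearing,Washer} -> Bracket = 1*3 = 3.
Iteration 4: components of {Bracket} -> Gizmo = 3*5 = 15.
Iteration 5: no further components; recursion stops.
SUM(tot_qty) = 1 + 1 + 1 + 1 + 2 + 3 + 15 = 24.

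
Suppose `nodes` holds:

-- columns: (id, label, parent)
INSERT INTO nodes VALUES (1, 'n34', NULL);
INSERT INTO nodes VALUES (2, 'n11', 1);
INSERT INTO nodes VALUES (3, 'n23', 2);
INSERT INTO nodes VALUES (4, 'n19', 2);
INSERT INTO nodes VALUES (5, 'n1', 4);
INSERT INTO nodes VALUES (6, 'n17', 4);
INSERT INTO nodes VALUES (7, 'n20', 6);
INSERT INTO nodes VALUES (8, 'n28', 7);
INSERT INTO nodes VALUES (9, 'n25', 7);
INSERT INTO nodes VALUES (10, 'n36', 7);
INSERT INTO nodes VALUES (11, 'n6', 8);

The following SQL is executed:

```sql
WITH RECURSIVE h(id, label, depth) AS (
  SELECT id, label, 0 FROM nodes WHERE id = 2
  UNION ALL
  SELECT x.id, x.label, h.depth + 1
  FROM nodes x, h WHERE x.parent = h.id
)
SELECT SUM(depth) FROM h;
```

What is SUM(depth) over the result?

Base: id=2 (n11) at depth 0.
Iteration 1: rows with parent in {2} -> n23 (id 3, depth 1), n19 (id 4, depth 1).
Iteration 2: rows with parent in {3,4} -> n1 (id 5, depth 2), n17 (id 6, depth 2).
Iteration 3: rows with parent in {5,6} -> n20 (id 7, depth 3).
Iteration 4: rows with parent in {7} -> n28 (id 8, depth 4), n25 (id 9, depth 4), n36 (id 10, depth 4).
Iteration 5: rows with parent in {8,9,10} -> n6 (id 11, depth 5).
Iteration 6: no rows with parent in {11}; recursion stops.
SUM(depth) = 0 + 1 + 1 + 2 + 2 + 3 + 4 + 4 + 4 + 5 = 26.

26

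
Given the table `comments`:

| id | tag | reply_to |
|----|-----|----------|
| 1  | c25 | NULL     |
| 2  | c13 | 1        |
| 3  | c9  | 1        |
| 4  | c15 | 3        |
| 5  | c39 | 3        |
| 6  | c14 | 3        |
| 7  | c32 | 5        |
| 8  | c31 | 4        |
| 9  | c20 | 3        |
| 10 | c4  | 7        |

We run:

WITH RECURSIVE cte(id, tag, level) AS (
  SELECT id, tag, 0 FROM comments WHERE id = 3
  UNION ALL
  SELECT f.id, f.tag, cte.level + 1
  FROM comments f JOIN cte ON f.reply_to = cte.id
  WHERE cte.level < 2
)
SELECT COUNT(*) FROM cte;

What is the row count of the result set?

7

Base: id=3 (c9) at level 0.
Iteration 1: rows with reply_to in {3} -> c15 (id 4, level 1), c39 (id 5, level 1), c14 (id 6, level 1), c20 (id 9, level 1).
Iteration 2: rows with reply_to in {4,5,6,9} -> c32 (id 7, level 2), c31 (id 8, level 2).
Iteration 3: level < 2 fails for all current rows; recursion stops.
Total rows emitted: 7.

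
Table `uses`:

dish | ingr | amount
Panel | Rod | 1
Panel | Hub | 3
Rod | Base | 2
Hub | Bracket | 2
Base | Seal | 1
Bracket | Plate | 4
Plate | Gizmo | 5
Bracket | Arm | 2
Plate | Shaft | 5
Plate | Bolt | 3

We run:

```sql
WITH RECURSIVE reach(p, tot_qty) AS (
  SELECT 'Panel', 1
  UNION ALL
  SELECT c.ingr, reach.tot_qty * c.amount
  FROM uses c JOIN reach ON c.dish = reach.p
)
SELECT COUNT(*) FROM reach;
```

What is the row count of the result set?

Base: (Panel, tot_qty=1).
Iteration 1: components of {Panel} -> Hub = 1*3 = 3, Rod = 1*1 = 1.
Iteration 2: components of {Hub,Rod} -> Base = 1*2 = 2, Bracket = 3*2 = 6.
Iteration 3: components of {Base,Bracket} -> Arm = 6*2 = 12, Plate = 6*4 = 24, Seal = 2*1 = 2.
Iteration 4: components of {Arm,Plate,Seal} -> Bolt = 24*3 = 72, Gizmo = 24*5 = 120, Shaft = 24*5 = 120.
Iteration 5: no further components; recursion stops.
Total rows emitted: 11.

11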